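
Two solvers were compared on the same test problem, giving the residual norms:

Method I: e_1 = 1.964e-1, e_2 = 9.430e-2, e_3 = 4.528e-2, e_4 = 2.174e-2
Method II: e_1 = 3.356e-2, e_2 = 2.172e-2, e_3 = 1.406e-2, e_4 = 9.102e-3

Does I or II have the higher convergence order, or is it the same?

Method I: p ≈ ln(2.174e-2/4.528e-2)/ln(4.528e-2/9.430e-2) ≈ 1.00.
Method II: p ≈ ln(9.102e-3/1.406e-2)/ln(1.406e-2/2.172e-2) ≈ 1.00.
Both orders ≈ 1.0 — effectively the same.

same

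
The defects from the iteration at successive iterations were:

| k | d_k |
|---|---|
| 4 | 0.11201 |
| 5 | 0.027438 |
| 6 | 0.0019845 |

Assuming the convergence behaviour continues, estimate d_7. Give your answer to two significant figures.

1.5e-5

First estimate the order: p ≈ ln(d_6/d_5) / ln(d_5/d_4) = ln(0.0019845/0.027438)/ln(0.027438/0.11201) = ln(0.0723267)/ln(0.24496) ≈ 1.8672.
Then d_7 ≈ d_6·(d_6/d_5)^p = 0.0019845·(0.0723267)^1.8672 = 0.0019845·0.00741451 ≈ 1.471e-05.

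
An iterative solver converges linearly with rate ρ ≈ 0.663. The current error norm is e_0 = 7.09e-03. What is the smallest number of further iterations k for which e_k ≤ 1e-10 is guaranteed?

After k steps, e_k ≈ 7.09e-03·0.663^k.
Need 0.663^k ≤ 1e-10/7.09e-03 = 1.41044e-08.
k ≥ ln(1.41044e-08)/ln(0.663) = -18.0768/-0.41098 = 43.985.
Smallest integer k = 44.

44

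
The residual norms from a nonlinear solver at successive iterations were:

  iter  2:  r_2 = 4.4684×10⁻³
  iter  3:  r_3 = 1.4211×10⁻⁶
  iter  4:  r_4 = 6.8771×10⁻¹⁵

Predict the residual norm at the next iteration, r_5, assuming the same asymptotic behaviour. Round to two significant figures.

1.2e-34

First estimate the order: p ≈ ln(r_4/r_3) / ln(r_3/r_2) = ln(6.8771×10⁻¹⁵/1.4211×10⁻⁶)/ln(1.4211×10⁻⁶/4.4684×10⁻³) = ln(4.83928e-09)/ln(0.000318033) ≈ 2.3775.
Then r_5 ≈ r_4·(r_4/r_3)^p = 6.8771×10⁻¹⁵·(4.83928e-09)^2.3775 = 6.8771×10⁻¹⁵·1.70046e-20 ≈ 1.169e-34.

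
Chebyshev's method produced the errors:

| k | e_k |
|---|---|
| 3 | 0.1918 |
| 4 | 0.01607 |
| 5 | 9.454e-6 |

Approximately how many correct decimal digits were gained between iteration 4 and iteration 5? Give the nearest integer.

3

Digits gained ≈ log₁₀(e_4/e_5) = log₁₀(0.01607/9.454e-6) = log₁₀(1699.81) ≈ 3.230.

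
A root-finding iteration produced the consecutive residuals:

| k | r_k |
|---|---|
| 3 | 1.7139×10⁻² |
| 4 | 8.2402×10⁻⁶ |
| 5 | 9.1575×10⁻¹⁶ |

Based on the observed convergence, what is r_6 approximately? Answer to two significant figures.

First estimate the order: p ≈ ln(r_5/r_4) / ln(r_4/r_3) = ln(9.1575×10⁻¹⁶/8.2402×10⁻⁶)/ln(8.2402×10⁻⁶/1.7139×10⁻²) = ln(1.11132e-10)/ln(0.000480787) ≈ 3.0000.
Then r_6 ≈ r_5·(r_5/r_4)^p = 9.1575×10⁻¹⁶·(1.11132e-10)^3.0000 = 9.1575×10⁻¹⁶·1.37252e-30 ≈ 1.257e-45.

1.3e-45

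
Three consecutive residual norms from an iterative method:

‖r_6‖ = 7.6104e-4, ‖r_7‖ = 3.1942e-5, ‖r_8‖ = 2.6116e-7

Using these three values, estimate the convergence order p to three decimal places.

1.516

p ≈ ln(‖r_8‖/‖r_7‖) / ln(‖r_7‖/‖r_6‖)
  = ln(2.6116e-7/3.1942e-5) / ln(3.1942e-5/7.6104e-4)
  = ln(0.00817607) / ln(0.0419715)
  = -4.806544 / -3.170764 ≈ 1.515895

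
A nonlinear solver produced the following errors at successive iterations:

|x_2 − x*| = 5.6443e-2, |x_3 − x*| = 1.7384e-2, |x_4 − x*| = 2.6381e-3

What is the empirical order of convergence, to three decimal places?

p ≈ ln(|x_4 − x*|/|x_3 − x*|) / ln(|x_3 − x*|/|x_2 − x*|)
  = ln(2.6381e-3/1.7384e-2) / ln(1.7384e-2/5.6443e-2)
  = ln(0.151754) / ln(0.307992)
  = -1.885494 / -1.177681 ≈ 1.601023

1.601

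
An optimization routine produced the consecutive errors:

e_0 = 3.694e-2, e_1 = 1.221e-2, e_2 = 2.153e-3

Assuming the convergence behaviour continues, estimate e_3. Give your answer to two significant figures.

First estimate the order: p ≈ ln(e_2/e_1) / ln(e_1/e_0) = ln(2.153e-3/1.221e-2)/ln(1.221e-2/3.694e-2) = ln(0.176331)/ln(0.330536) ≈ 1.5676.
Then e_3 ≈ e_2·(e_2/e_1)^p = 2.153e-3·(0.176331)^1.5676 = 2.153e-3·0.0658483 ≈ 0.0001418.

1.4e-4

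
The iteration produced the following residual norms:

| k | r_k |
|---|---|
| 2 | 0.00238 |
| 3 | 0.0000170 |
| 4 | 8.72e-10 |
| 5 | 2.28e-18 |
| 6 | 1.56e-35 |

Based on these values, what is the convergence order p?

Consecutive ratios: r_6/r_5 = 1.56e-35/2.28e-18 = 6.84211e-18, r_5/r_4 = 2.28e-18/8.72e-10 = 2.61468e-09.
p ≈ ln(6.84211e-18)/ln(2.61468e-09) = -39.5234/-19.7621 ≈ 2.00.
So the convergence is quadratic (order 2).

2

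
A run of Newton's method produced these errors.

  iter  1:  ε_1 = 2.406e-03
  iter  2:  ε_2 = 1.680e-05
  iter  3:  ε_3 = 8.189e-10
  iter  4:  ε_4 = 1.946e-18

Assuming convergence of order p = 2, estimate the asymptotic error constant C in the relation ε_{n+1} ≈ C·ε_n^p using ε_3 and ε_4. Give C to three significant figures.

2.90

C ≈ ε_4 / ε_3^2
  = 1.946e-18 / (8.189e-10)^2
  = 1.946e-18 / 6.70597e-19 ≈ 2.9019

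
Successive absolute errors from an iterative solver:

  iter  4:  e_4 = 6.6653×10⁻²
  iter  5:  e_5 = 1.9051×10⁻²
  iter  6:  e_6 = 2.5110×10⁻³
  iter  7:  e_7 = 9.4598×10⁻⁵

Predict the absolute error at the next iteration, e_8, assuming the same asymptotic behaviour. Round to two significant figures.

First estimate the order: p ≈ ln(e_7/e_6) / ln(e_6/e_5) = ln(9.4598×10⁻⁵/2.5110×10⁻³)/ln(2.5110×10⁻³/1.9051×10⁻²) = ln(0.0376734)/ln(0.131804) ≈ 1.6180.
Then e_8 ≈ e_7·(e_7/e_6)^p = 9.4598×10⁻⁵·(0.0376734)^1.6180 = 9.4598×10⁻⁵·0.0049662 ≈ 4.698e-07.

4.7e-7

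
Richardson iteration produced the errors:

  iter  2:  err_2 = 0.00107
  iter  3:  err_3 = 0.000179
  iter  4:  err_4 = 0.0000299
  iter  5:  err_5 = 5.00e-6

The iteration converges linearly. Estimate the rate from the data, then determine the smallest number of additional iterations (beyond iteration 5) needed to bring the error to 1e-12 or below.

Rate ρ ≈ err_5/err_4 = 5.00e-6/0.0000299 = 0.1672.
After j more steps, err_{5+j} ≈ 5.00e-6·ρ^j; need ρ^j ≤ 1e-12/5.00e-6 = 2e-07.
j ≥ ln(2e-07)/ln(0.1672) = -15.4249/-1.78856 = 8.624.
So 9 more iterations are needed.

9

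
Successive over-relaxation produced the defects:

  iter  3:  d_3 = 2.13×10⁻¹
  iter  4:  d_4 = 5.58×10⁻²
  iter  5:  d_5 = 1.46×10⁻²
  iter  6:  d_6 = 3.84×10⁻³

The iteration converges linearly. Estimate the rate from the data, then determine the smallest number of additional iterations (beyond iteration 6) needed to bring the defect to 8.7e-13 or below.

Rate ρ ≈ d_6/d_5 = 3.84×10⁻³/1.46×10⁻² = 0.2630.
After j more steps, d_{6+j} ≈ 3.84×10⁻³·ρ^j; need ρ^j ≤ 8.7e-13/3.84×10⁻³ = 2.26562e-10.
j ≥ ln(2.26562e-10)/ln(0.2630) = -22.2080/-1.33560 = 16.628.
So 17 more iterations are needed.

17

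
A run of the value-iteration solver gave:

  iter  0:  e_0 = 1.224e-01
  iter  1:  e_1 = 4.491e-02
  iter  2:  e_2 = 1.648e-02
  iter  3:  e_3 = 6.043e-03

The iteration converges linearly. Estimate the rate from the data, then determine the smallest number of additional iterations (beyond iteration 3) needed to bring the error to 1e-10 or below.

Rate ρ ≈ e_3/e_2 = 6.043e-03/1.648e-02 = 0.3667.
After j more steps, e_{3+j} ≈ 6.043e-03·ρ^j; need ρ^j ≤ 1e-10/6.043e-03 = 1.65481e-08.
j ≥ ln(1.65481e-08)/ln(0.3667) = -17.9170/-1.00321 = 17.860.
So 18 more iterations are needed.

18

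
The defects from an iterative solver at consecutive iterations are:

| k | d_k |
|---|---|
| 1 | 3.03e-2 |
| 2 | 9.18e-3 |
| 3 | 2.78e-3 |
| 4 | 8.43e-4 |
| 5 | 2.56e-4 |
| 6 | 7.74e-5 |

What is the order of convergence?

Consecutive ratios: d_6/d_5 = 7.74e-5/2.56e-4 = 0.302344, d_5/d_4 = 2.56e-4/8.43e-4 = 0.303677.
p ≈ ln(0.302344)/ln(0.303677) = -1.1962/-1.1918 ≈ 1.00.
So the convergence is linear (order 1).

1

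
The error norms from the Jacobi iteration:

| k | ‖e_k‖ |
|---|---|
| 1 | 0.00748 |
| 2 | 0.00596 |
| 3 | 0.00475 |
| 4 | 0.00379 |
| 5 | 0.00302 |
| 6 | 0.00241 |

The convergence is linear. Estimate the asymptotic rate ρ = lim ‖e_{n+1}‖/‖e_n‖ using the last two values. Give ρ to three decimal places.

0.798

ρ ≈ ‖e_6‖/‖e_5‖ = 0.00241/0.00302 = 0.79801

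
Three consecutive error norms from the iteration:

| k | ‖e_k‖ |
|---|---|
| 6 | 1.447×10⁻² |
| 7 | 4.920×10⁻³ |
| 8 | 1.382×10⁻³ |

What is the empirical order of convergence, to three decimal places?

1.177

p ≈ ln(‖e_8‖/‖e_7‖) / ln(‖e_7‖/‖e_6‖)
  = ln(1.382×10⁻³/4.920×10⁻³) / ln(4.920×10⁻³/1.447×10⁻²)
  = ln(0.280894) / ln(0.340014)
  = -1.269778 / -1.078768 ≈ 1.177063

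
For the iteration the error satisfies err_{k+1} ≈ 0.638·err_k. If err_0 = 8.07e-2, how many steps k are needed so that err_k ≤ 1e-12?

56

After k steps, err_k ≈ 8.07e-2·0.638^k.
Need 0.638^k ≤ 1e-12/8.07e-2 = 1.23916e-11.
k ≥ ln(1.23916e-11)/ln(0.638) = -25.1140/-0.44942 = 55.881.
Smallest integer k = 56.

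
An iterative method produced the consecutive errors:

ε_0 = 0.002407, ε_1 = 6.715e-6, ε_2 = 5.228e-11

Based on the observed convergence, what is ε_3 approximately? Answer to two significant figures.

First estimate the order: p ≈ ln(ε_2/ε_1) / ln(ε_1/ε_0) = ln(5.228e-11/6.715e-6)/ln(6.715e-6/0.002407) = ln(7.78555e-06)/ln(0.00278978) ≈ 1.9999.
Then ε_3 ≈ ε_2·(ε_2/ε_1)^p = 5.228e-11·(7.78555e-06)^1.9999 = 5.228e-11·6.06861e-11 ≈ 3.173e-21.

3.2e-21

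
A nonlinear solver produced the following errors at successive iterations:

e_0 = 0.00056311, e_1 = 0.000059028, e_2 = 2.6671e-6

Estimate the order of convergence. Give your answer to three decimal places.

1.373

p ≈ ln(e_2/e_1) / ln(e_1/e_0)
  = ln(2.6671e-6/0.000059028) / ln(0.000059028/0.00056311)
  = ln(0.0451836) / ln(0.104825)
  = -3.097021 / -2.255463 ≈ 1.373120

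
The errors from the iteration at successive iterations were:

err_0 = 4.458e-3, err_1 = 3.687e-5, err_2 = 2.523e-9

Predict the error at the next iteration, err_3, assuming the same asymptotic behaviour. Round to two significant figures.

1.2e-17

First estimate the order: p ≈ ln(err_2/err_1) / ln(err_1/err_0) = ln(2.523e-9/3.687e-5)/ln(3.687e-5/4.458e-3) = ln(6.84296e-05)/ln(0.00827052) ≈ 1.9999.
Then err_3 ≈ err_2·(err_2/err_1)^p = 2.523e-9·(6.84296e-05)^1.9999 = 2.523e-9·4.6871e-09 ≈ 1.183e-17.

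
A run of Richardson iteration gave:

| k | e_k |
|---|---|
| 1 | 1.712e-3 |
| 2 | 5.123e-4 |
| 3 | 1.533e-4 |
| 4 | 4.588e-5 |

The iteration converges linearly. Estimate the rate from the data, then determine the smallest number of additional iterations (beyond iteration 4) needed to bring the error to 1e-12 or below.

15

Rate ρ ≈ e_4/e_3 = 4.588e-5/1.533e-4 = 0.2993.
After j more steps, e_{4+j} ≈ 4.588e-5·ρ^j; need ρ^j ≤ 1e-12/4.588e-5 = 2.1796e-08.
j ≥ ln(2.1796e-08)/ln(0.2993) = -17.6415/-1.20631 = 14.624.
So 15 more iterations are needed.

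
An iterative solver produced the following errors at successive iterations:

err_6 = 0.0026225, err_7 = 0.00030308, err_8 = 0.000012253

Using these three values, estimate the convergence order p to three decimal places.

p ≈ ln(err_8/err_7) / ln(err_7/err_6)
  = ln(0.000012253/0.00030308) / ln(0.00030308/0.0026225)
  = ln(0.0404283) / ln(0.115569)
  = -3.208225 / -2.157888 ≈ 1.486743

1.487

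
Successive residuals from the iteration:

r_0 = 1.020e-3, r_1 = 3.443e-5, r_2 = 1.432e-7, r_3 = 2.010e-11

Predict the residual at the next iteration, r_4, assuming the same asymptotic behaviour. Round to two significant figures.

First estimate the order: p ≈ ln(r_3/r_2) / ln(r_2/r_1) = ln(2.010e-11/1.432e-7)/ln(1.432e-7/3.443e-5) = ln(0.000140363)/ln(0.00415916) ≈ 1.6181.
Then r_4 ≈ r_3·(r_3/r_2)^p = 2.010e-11·(0.000140363)^1.6181 = 2.010e-11·5.8327e-07 ≈ 1.172e-17.

1.2e-17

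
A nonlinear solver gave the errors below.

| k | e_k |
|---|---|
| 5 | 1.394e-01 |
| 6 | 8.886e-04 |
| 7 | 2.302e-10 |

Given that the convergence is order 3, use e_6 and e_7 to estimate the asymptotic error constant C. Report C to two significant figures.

C ≈ e_7 / e_6^3
  = 2.302e-10 / (8.886e-04)^3
  = 2.302e-10 / 7.01647e-10 ≈ 0.32809

0.33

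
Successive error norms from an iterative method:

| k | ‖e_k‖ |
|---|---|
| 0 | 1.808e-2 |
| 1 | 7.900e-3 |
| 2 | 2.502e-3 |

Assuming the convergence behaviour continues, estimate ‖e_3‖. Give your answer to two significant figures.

5.1e-4

First estimate the order: p ≈ ln(‖e_2‖/‖e_1‖) / ln(‖e_1‖/‖e_0‖) = ln(2.502e-3/7.900e-3)/ln(7.900e-3/1.808e-2) = ln(0.316709)/ln(0.436947) ≈ 1.3887.
Then ‖e_3‖ ≈ ‖e_2‖·(‖e_2‖/‖e_1‖)^p = 2.502e-3·(0.316709)^1.3887 = 2.502e-3·0.202566 ≈ 0.0005068.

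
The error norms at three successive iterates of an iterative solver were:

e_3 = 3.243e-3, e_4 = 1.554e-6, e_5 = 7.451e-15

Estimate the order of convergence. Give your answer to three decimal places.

p ≈ ln(e_5/e_4) / ln(e_4/e_3)
  = ln(7.451e-15/1.554e-6) / ln(1.554e-6/3.243e-3)
  = ln(4.79472e-09) / ln(0.000479186)
  = -19.155751 / -7.643422 ≈ 2.506175

2.506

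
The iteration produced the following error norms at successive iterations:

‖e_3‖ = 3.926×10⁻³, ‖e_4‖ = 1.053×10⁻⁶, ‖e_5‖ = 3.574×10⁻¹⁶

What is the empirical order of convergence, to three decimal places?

2.651

p ≈ ln(‖e_5‖/‖e_4‖) / ln(‖e_4‖/‖e_3‖)
  = ln(3.574×10⁻¹⁶/1.053×10⁻⁶) / ln(1.053×10⁻⁶/3.926×10⁻³)
  = ln(3.39411e-10) / ln(0.000268212)
  = -21.803809 / -8.223733 ≈ 2.651327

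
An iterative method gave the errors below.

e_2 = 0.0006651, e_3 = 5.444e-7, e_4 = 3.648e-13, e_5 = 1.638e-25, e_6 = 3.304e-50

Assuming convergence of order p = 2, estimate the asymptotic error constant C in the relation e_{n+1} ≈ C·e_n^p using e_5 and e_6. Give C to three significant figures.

C ≈ e_6 / e_5^2
  = 3.304e-50 / (1.638e-25)^2
  = 3.304e-50 / 2.68304e-50 ≈ 1.2314

1.23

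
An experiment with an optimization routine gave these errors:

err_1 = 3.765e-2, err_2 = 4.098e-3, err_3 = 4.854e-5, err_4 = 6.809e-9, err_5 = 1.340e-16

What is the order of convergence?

Consecutive ratios: err_5/err_4 = 1.340e-16/6.809e-9 = 1.96798e-08, err_4/err_3 = 6.809e-9/4.854e-5 = 0.000140276.
p ≈ ln(1.96798e-08)/ln(0.000140276) = -17.7437/-8.8719 ≈ 2.00.
So the convergence is quadratic (order 2).

2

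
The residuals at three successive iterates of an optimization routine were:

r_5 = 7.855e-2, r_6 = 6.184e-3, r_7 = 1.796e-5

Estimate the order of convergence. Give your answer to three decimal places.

2.298

p ≈ ln(r_7/r_6) / ln(r_6/r_5)
  = ln(1.796e-5/6.184e-3) / ln(6.184e-3/7.855e-2)
  = ln(0.00290427) / ln(0.0787269)
  = -5.841573 / -2.541770 ≈ 2.298230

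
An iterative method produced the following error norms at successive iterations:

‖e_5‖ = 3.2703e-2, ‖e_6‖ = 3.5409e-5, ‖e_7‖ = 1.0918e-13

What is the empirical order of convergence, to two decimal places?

2.87

p ≈ ln(‖e_7‖/‖e_6‖) / ln(‖e_6‖/‖e_5‖)
  = ln(1.0918e-13/3.5409e-5) / ln(3.5409e-5/3.2703e-2)
  = ln(3.0834e-09) / ln(0.00108274)
  = -19.59723 / -6.82826 ≈ 2.87002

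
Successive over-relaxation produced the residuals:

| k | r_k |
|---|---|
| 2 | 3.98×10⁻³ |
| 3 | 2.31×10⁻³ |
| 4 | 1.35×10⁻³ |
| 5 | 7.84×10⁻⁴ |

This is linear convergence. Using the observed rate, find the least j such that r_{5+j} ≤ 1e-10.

Rate ρ ≈ r_5/r_4 = 7.84×10⁻⁴/1.35×10⁻³ = 0.5807.
After j more steps, r_{5+j} ≈ 7.84×10⁻⁴·ρ^j; need ρ^j ≤ 1e-10/7.84×10⁻⁴ = 1.27551e-07.
j ≥ ln(1.27551e-07)/ln(0.5807) = -15.8747/-0.54352 = 29.207.
So 30 more iterations are needed.

30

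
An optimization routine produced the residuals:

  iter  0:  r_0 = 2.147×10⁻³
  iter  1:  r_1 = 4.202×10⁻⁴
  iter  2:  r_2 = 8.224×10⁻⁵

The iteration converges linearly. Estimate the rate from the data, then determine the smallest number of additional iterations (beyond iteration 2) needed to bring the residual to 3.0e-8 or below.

5

Rate ρ ≈ r_2/r_1 = 8.224×10⁻⁵/4.202×10⁻⁴ = 0.1957.
After j more steps, r_{2+j} ≈ 8.224×10⁻⁵·ρ^j; need ρ^j ≤ 3.0e-8/8.224×10⁻⁵ = 0.000364786.
j ≥ ln(0.000364786)/ln(0.1957) = -7.9162/-1.63117 = 4.853.
So 5 more iterations are needed.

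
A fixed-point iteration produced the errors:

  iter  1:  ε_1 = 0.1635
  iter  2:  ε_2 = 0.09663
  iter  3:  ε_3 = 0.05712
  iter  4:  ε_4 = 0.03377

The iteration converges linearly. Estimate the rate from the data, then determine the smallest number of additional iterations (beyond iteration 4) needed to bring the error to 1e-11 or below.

Rate ρ ≈ ε_4/ε_3 = 0.03377/0.05712 = 0.5912.
After j more steps, ε_{4+j} ≈ 0.03377·ρ^j; need ρ^j ≤ 1e-11/0.03377 = 2.96121e-10.
j ≥ ln(2.96121e-10)/ln(0.5912) = -21.9403/-0.52560 = 41.743.
So 42 more iterations are needed.

42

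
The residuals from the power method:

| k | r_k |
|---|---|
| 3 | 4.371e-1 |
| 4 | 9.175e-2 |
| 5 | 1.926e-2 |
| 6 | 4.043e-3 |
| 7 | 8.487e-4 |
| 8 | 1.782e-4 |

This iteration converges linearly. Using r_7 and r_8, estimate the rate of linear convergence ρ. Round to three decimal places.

ρ ≈ r_8/r_7 = 1.782e-4/8.487e-4 = 0.20997

0.210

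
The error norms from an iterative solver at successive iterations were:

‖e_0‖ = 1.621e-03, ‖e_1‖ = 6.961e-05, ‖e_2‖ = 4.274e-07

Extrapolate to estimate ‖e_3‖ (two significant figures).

1.1e-10

First estimate the order: p ≈ ln(‖e_2‖/‖e_1‖) / ln(‖e_1‖/‖e_0‖) = ln(4.274e-07/6.961e-05)/ln(6.961e-05/1.621e-03) = ln(0.00613992)/ln(0.0429426) ≈ 1.6179.
Then ‖e_3‖ ≈ ‖e_2‖·(‖e_2‖/‖e_1‖)^p = 4.274e-07·(0.00613992)^1.6179 = 4.274e-07·0.000263918 ≈ 1.128e-10.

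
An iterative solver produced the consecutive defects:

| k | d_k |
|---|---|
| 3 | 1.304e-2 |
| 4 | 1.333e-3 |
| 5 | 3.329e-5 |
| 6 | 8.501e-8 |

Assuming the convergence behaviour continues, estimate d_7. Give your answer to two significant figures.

5.4e-12

First estimate the order: p ≈ ln(d_6/d_5) / ln(d_5/d_4) = ln(8.501e-8/3.329e-5)/ln(3.329e-5/1.333e-3) = ln(0.00255362)/ln(0.0249737) ≈ 1.6180.
Then d_7 ≈ d_6·(d_6/d_5)^p = 8.501e-8·(0.00255362)^1.6180 = 8.501e-8·6.37939e-05 ≈ 5.423e-12.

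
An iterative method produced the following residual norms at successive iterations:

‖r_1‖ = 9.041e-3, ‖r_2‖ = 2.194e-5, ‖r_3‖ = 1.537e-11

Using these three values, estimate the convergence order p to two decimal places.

p ≈ ln(‖r_3‖/‖r_2‖) / ln(‖r_2‖/‖r_1‖)
  = ln(1.537e-11/2.194e-5) / ln(2.194e-5/9.041e-3)
  = ln(7.00547e-07) / ln(0.00242672)
  = -14.17140 / -6.02121 ≈ 2.35358

2.35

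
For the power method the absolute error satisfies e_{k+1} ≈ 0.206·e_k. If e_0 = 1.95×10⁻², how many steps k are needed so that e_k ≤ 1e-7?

After k steps, e_k ≈ 1.95×10⁻²·0.206^k.
Need 0.206^k ≤ 1e-7/1.95×10⁻² = 5.12821e-06.
k ≥ ln(5.12821e-06)/ln(0.206) = -12.1808/-1.57988 = 7.710.
Smallest integer k = 8.

8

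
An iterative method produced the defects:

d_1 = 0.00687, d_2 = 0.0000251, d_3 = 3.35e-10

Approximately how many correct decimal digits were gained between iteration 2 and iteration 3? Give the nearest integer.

5

Digits gained ≈ log₁₀(d_2/d_3) = log₁₀(0.0000251/3.35e-10) = log₁₀(74925.4) ≈ 4.875.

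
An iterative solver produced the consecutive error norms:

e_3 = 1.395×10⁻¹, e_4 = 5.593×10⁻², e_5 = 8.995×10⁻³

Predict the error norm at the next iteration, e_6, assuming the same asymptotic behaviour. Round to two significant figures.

First estimate the order: p ≈ ln(e_5/e_4) / ln(e_4/e_3) = ln(8.995×10⁻³/5.593×10⁻²)/ln(5.593×10⁻²/1.395×10⁻¹) = ln(0.160826)/ln(0.400932) ≈ 1.9995.
Then e_6 ≈ e_5·(e_5/e_4)^p = 8.995×10⁻³·(0.160826)^1.9995 = 8.995×10⁻³·0.0258886 ≈ 0.0002329.

2.3e-4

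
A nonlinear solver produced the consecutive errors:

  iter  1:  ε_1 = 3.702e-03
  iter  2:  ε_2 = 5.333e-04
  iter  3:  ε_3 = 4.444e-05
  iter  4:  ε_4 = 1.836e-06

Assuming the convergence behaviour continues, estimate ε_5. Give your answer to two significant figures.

First estimate the order: p ≈ ln(ε_4/ε_3) / ln(ε_3/ε_2) = ln(1.836e-06/4.444e-05)/ln(4.444e-05/5.333e-04) = ln(0.0413141)/ln(0.0833302) ≈ 1.2823.
Then ε_5 ≈ ε_4·(ε_4/ε_3)^p = 1.836e-06·(0.0413141)^1.2823 = 1.836e-06·0.0168044 ≈ 3.085e-08.

3.1e-8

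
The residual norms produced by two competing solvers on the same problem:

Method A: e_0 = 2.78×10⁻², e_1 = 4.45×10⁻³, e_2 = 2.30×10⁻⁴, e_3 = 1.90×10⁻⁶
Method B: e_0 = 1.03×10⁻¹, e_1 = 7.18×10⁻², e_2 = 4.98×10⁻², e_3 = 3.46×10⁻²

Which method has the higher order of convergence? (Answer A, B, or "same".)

A

Method A: p ≈ ln(1.90×10⁻⁶/2.30×10⁻⁴)/ln(2.30×10⁻⁴/4.45×10⁻³) ≈ 1.62.
Method B: p ≈ ln(3.46×10⁻²/4.98×10⁻²)/ln(4.98×10⁻²/7.18×10⁻²) ≈ 1.00.
Method A has the higher order (≈1.6 vs ≈1.0).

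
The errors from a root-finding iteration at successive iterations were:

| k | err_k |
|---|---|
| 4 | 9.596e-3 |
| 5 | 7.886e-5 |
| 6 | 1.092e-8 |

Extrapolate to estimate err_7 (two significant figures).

First estimate the order: p ≈ ln(err_6/err_5) / ln(err_5/err_4) = ln(1.092e-8/7.886e-5)/ln(7.886e-5/9.596e-3) = ln(0.000138473)/ln(0.00821801) ≈ 1.8505.
Then err_7 ≈ err_6·(err_6/err_5)^p = 1.092e-8·(0.000138473)^1.8505 = 1.092e-8·7.23763e-08 ≈ 7.903e-16.

7.9e-16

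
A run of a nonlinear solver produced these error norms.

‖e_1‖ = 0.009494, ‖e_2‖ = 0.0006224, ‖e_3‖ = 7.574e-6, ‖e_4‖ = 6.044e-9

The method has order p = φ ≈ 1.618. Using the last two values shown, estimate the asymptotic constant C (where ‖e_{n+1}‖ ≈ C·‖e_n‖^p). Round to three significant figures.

1.17

C ≈ ‖e_4‖ / ‖e_3‖^1.618
  = 6.044e-9 / (7.574e-6)^1.618
  = 6.044e-9 / 5.18499e-09 ≈ 1.1657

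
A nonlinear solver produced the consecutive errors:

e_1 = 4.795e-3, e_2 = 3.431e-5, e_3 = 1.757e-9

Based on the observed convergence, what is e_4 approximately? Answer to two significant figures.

First estimate the order: p ≈ ln(e_3/e_2) / ln(e_2/e_1) = ln(1.757e-9/3.431e-5)/ln(3.431e-5/4.795e-3) = ln(5.12096e-05)/ln(0.00715537) ≈ 2.0000.
Then e_4 ≈ e_3·(e_3/e_2)^p = 1.757e-9·(5.12096e-05)^2.0000 = 1.757e-9·2.62242e-09 ≈ 4.608e-18.

4.6e-18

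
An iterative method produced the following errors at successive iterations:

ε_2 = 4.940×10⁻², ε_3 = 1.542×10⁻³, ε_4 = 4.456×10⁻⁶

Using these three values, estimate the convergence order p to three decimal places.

p ≈ ln(ε_4/ε_3) / ln(ε_3/ε_2)
  = ln(4.456×10⁻⁶/1.542×10⁻³) / ln(1.542×10⁻³/4.940×10⁻²)
  = ln(0.00288975) / ln(0.0312146)
  = -5.846585 / -3.466869 ≈ 1.686416

1.686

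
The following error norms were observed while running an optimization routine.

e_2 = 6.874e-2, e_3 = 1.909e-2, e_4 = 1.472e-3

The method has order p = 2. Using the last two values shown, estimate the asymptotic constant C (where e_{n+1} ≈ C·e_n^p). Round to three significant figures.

C ≈ e_4 / e_3^2
  = 1.472e-3 / (1.909e-2)^2
  = 1.472e-3 / 0.000364428 ≈ 4.0392

4.04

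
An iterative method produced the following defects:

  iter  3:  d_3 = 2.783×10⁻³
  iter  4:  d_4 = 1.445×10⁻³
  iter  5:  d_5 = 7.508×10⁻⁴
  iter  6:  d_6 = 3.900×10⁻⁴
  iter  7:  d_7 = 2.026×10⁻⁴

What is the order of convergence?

Consecutive ratios: d_7/d_6 = 2.026×10⁻⁴/3.900×10⁻⁴ = 0.519487, d_6/d_5 = 3.900×10⁻⁴/7.508×10⁻⁴ = 0.519446.
p ≈ ln(0.519487)/ln(0.519446) = -0.6549/-0.6550 ≈ 1.00.
So the convergence is linear (order 1).

1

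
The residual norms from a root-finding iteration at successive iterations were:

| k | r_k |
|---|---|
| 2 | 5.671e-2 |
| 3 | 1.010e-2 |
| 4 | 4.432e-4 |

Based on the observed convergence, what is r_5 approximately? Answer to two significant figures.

First estimate the order: p ≈ ln(r_4/r_3) / ln(r_3/r_2) = ln(4.432e-4/1.010e-2)/ln(1.010e-2/5.671e-2) = ln(0.0438812)/ln(0.178099) ≈ 1.8119.
Then r_5 ≈ r_4·(r_4/r_3)^p = 4.432e-4·(0.0438812)^1.8119 = 4.432e-4·0.00346692 ≈ 1.537e-06.

1.5e-6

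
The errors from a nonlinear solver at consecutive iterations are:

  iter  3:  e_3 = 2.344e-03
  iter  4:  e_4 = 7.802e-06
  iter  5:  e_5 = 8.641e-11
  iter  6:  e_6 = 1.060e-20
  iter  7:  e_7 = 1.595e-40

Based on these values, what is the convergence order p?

Consecutive ratios: e_7/e_6 = 1.595e-40/1.060e-20 = 1.50472e-20, e_6/e_5 = 1.060e-20/8.641e-11 = 1.22671e-10.
p ≈ ln(1.50472e-20)/ln(1.22671e-10) = -45.6431/-22.8215 ≈ 2.00.
So the convergence is quadratic (order 2).

2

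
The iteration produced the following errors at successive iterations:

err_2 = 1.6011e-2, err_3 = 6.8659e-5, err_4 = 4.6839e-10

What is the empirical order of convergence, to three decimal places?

p ≈ ln(err_4/err_3) / ln(err_3/err_2)
  = ln(4.6839e-10/6.8659e-5) / ln(6.8659e-5/1.6011e-2)
  = ln(6.82198e-06) / ln(0.00428824)
  = -11.895361 / -5.451879 ≈ 2.181883

2.182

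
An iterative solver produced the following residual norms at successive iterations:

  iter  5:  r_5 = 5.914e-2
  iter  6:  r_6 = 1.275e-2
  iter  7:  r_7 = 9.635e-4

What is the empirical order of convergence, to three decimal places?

1.683

p ≈ ln(r_7/r_6) / ln(r_6/r_5)
  = ln(9.635e-4/1.275e-2) / ln(1.275e-2/5.914e-2)
  = ln(0.0755686) / ln(0.21559)
  = -2.582714 / -1.534377 ≈ 1.683233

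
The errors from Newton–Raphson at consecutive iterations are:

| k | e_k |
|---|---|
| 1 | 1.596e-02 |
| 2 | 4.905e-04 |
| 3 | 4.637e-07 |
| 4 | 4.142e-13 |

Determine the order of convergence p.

2

Consecutive ratios: e_4/e_3 = 4.142e-13/4.637e-07 = 8.9325e-07, e_3/e_2 = 4.637e-07/4.905e-04 = 0.000945362.
p ≈ ln(8.9325e-07)/ln(0.000945362) = -13.9284/-6.9639 ≈ 2.00.
So the convergence is quadratic (order 2).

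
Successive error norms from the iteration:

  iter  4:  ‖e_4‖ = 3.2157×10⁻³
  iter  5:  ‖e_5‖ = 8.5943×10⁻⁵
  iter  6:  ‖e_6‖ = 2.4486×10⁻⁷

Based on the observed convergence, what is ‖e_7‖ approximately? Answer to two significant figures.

First estimate the order: p ≈ ln(‖e_6‖/‖e_5‖) / ln(‖e_5‖/‖e_4‖) = ln(2.4486×10⁻⁷/8.5943×10⁻⁵)/ln(8.5943×10⁻⁵/3.2157×10⁻³) = ln(0.0028491)/ln(0.0267261) ≈ 1.6180.
Then ‖e_7‖ ≈ ‖e_6‖·(‖e_6‖/‖e_5‖)^p = 2.4486×10⁻⁷·(0.0028491)^1.6180 = 2.4486×10⁻⁷·7.61583e-05 ≈ 1.865e-11.

1.9e-11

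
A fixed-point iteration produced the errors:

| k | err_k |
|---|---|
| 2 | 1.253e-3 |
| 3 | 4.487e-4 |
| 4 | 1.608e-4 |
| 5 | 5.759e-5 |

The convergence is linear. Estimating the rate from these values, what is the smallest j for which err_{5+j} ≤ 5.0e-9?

Rate ρ ≈ err_5/err_4 = 5.759e-5/1.608e-4 = 0.3581.
After j more steps, err_{5+j} ≈ 5.759e-5·ρ^j; need ρ^j ≤ 5.0e-9/5.759e-5 = 8.68206e-05.
j ≥ ln(8.68206e-05)/ln(0.3581) = -9.3517/-1.02694 = 9.106.
So 10 more iterations are needed.

10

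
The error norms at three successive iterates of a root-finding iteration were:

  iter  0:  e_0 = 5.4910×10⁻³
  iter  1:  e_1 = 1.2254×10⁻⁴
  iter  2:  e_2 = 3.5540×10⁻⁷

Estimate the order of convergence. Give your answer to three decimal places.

p ≈ ln(e_2/e_1) / ln(e_1/e_0)
  = ln(3.5540×10⁻⁷/1.2254×10⁻⁴) / ln(1.2254×10⁻⁴/5.4910×10⁻³)
  = ln(0.00290028) / ln(0.0223165)
  = -5.842948 / -3.802429 ≈ 1.536636

1.537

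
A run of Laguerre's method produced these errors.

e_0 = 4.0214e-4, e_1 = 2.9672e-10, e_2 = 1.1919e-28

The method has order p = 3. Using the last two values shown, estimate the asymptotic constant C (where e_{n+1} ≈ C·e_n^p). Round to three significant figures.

C ≈ e_2 / e_1^3
  = 1.1919e-28 / (2.9672e-10)^3
  = 1.1919e-28 / 2.6124e-29 ≈ 4.5625

4.56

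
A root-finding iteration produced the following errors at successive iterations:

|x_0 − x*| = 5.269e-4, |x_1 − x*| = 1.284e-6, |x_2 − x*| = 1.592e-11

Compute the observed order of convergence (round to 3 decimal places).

1.878

p ≈ ln(|x_2 − x*|/|x_1 − x*|) / ln(|x_1 − x*|/|x_0 − x*|)
  = ln(1.592e-11/1.284e-6) / ln(1.284e-6/5.269e-4)
  = ln(1.23988e-05) / ln(0.0024369)
  = -11.297911 / -6.017029 ≈ 1.877656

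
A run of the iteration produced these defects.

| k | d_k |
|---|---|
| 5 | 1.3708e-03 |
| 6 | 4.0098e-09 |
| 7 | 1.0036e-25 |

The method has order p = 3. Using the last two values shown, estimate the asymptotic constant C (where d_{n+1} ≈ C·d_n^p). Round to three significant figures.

1.56

C ≈ d_7 / d_6^3
  = 1.0036e-25 / (4.0098e-09)^3
  = 1.0036e-25 / 6.44716e-26 ≈ 1.5567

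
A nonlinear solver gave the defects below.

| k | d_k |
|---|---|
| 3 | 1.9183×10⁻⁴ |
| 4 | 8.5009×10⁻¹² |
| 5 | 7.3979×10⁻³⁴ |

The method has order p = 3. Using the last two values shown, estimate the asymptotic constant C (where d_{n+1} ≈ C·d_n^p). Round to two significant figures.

1.2

C ≈ d_5 / d_4^3
  = 7.3979×10⁻³⁴ / (8.5009×10⁻¹²)^3
  = 7.3979×10⁻³⁴ / 6.1432e-34 ≈ 1.2042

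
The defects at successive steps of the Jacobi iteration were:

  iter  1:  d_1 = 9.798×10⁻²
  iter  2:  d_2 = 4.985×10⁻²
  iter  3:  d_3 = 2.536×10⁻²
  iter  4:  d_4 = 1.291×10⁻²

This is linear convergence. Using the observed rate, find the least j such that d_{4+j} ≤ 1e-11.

32

Rate ρ ≈ d_4/d_3 = 1.291×10⁻²/2.536×10⁻² = 0.5091.
After j more steps, d_{4+j} ≈ 1.291×10⁻²·ρ^j; need ρ^j ≤ 1e-11/1.291×10⁻² = 7.74593e-10.
j ≥ ln(7.74593e-10)/ln(0.5091) = -20.9787/-0.67511 = 31.074.
So 32 more iterations are needed.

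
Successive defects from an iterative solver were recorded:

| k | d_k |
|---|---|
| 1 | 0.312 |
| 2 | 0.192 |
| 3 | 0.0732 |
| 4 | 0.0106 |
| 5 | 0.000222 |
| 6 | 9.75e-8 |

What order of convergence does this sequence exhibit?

Consecutive ratios: d_6/d_5 = 9.75e-8/0.000222 = 0.000439189, d_5/d_4 = 0.000222/0.0106 = 0.0209434.
p ≈ ln(0.000439189)/ln(0.0209434) = -7.7306/-3.8659 ≈ 2.00.
So the convergence is quadratic (order 2).

2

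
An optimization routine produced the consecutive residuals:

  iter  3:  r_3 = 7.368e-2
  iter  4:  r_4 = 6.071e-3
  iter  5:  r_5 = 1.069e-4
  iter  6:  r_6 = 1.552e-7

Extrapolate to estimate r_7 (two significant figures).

4.0e-12

First estimate the order: p ≈ ln(r_6/r_5) / ln(r_5/r_4) = ln(1.552e-7/1.069e-4)/ln(1.069e-4/6.071e-3) = ln(0.00145182)/ln(0.0176083) ≈ 1.6178.
Then r_7 ≈ r_6·(r_6/r_5)^p = 1.552e-7·(0.00145182)^1.6178 = 1.552e-7·2.56178e-05 ≈ 3.976e-12.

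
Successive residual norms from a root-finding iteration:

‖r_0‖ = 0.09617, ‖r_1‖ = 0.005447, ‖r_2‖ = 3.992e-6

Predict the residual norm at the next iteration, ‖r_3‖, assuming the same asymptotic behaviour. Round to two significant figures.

5.2e-14

First estimate the order: p ≈ ln(‖r_2‖/‖r_1‖) / ln(‖r_1‖/‖r_0‖) = ln(3.992e-6/0.005447)/ln(0.005447/0.09617) = ln(0.00073288)/ln(0.0566393) ≈ 2.5142.
Then ‖r_3‖ ≈ ‖r_2‖·(‖r_2‖/‖r_1‖)^p = 3.992e-6·(0.00073288)^2.5142 = 3.992e-6·1.3124e-08 ≈ 5.239e-14.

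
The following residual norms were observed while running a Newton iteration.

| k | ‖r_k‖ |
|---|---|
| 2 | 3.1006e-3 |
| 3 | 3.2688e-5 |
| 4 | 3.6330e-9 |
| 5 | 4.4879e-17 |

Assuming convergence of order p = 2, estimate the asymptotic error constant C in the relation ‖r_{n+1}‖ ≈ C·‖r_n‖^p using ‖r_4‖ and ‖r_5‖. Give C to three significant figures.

C ≈ ‖r_5‖ / ‖r_4‖^2
  = 4.4879e-17 / (3.6330e-9)^2
  = 4.4879e-17 / 1.31987e-17 ≈ 3.4003

3.40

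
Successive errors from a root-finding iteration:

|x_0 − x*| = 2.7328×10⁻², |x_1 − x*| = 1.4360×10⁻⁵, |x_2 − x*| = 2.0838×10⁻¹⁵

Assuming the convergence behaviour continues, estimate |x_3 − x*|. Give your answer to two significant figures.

6.4e-45

First estimate the order: p ≈ ln(|x_2 − x*|/|x_1 − x*|) / ln(|x_1 − x*|/|x_0 − x*|) = ln(2.0838×10⁻¹⁵/1.4360×10⁻⁵)/ln(1.4360×10⁻⁵/2.7328×10⁻²) = ln(1.45111e-10)/ln(0.000525468) ≈ 3.0000.
Then |x_3 − x*| ≈ |x_2 − x*|·(|x_2 − x*|/|x_1 − x*|)^p = 2.0838×10⁻¹⁵·(1.45111e-10)^3.0000 = 2.0838×10⁻¹⁵·3.05563e-30 ≈ 6.367e-45.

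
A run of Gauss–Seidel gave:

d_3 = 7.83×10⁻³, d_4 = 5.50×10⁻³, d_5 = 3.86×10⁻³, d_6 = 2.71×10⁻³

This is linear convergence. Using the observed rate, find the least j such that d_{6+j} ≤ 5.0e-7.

Rate ρ ≈ d_6/d_5 = 2.71×10⁻³/3.86×10⁻³ = 0.7021.
After j more steps, d_{6+j} ≈ 2.71×10⁻³·ρ^j; need ρ^j ≤ 5.0e-7/2.71×10⁻³ = 0.000184502.
j ≥ ln(0.000184502)/ln(0.7021) = -8.5979/-0.35368 = 24.310.
So 25 more iterations are needed.

25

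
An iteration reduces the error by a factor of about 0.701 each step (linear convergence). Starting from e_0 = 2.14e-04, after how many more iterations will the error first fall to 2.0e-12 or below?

After k steps, e_k ≈ 2.14e-04·0.701^k.
Need 0.701^k ≤ 2.0e-12/2.14e-04 = 9.34579e-09.
k ≥ ln(9.34579e-09)/ln(0.701) = -18.4883/-0.35525 = 52.043.
Smallest integer k = 53.

53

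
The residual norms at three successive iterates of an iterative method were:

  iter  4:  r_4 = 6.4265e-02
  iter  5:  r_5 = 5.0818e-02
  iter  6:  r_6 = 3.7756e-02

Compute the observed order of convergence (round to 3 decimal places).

1.266

p ≈ ln(r_6/r_5) / ln(r_5/r_4)
  = ln(3.7756e-02/5.0818e-02) / ln(5.0818e-02/6.4265e-02)
  = ln(0.742965) / ln(0.790757)
  = -0.297106 / -0.234765 ≈ 1.265546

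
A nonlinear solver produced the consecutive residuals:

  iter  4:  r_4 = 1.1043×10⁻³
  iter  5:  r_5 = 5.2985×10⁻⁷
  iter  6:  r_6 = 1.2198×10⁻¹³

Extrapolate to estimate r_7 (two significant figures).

First estimate the order: p ≈ ln(r_6/r_5) / ln(r_5/r_4) = ln(1.2198×10⁻¹³/5.2985×10⁻⁷)/ln(5.2985×10⁻⁷/1.1043×10⁻³) = ln(2.30216e-07)/ln(0.000479806) ≈ 2.0000.
Then r_7 ≈ r_6·(r_6/r_5)^p = 1.2198×10⁻¹³·(2.30216e-07)^2.0000 = 1.2198×10⁻¹³·5.29994e-14 ≈ 6.465e-27.

6.5e-27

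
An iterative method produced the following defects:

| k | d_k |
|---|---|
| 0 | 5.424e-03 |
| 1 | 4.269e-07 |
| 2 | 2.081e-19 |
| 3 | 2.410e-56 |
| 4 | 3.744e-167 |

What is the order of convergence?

Consecutive ratios: d_4/d_3 = 3.744e-167/2.410e-56 = 1.55353e-111, d_3/d_2 = 2.410e-56/2.081e-19 = 1.1581e-37.
p ≈ ln(1.55353e-111)/ln(1.1581e-37) = -255.1464/-85.0489 ≈ 3.00.
So the convergence is cubic (order 3).

3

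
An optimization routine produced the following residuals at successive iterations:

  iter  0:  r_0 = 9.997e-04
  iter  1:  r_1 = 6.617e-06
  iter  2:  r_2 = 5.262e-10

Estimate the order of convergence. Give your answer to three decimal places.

p ≈ ln(r_2/r_1) / ln(r_1/r_0)
  = ln(5.262e-10/6.617e-06) / ln(6.617e-06/9.997e-04)
  = ln(7.95224e-05) / ln(0.00661899)
  = -9.439472 / -5.017812 ≈ 1.881193

1.881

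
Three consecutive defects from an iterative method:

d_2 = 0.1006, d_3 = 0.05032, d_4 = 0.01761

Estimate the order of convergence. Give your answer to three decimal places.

p ≈ ln(d_4/d_3) / ln(d_3/d_2)
  = ln(0.01761/0.05032) / ln(0.05032/0.1006)
  = ln(0.34996) / ln(0.500199)
  = -1.049936 / -0.692749 ≈ 1.515608

1.516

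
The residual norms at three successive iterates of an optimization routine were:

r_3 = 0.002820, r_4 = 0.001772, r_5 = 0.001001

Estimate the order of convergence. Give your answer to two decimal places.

p ≈ ln(r_5/r_4) / ln(r_4/r_3)
  = ln(0.001001/0.001772) / ln(0.001772/0.002820)
  = ln(0.564898) / ln(0.628369)
  = -0.57111 / -0.46463 ≈ 1.22917

1.23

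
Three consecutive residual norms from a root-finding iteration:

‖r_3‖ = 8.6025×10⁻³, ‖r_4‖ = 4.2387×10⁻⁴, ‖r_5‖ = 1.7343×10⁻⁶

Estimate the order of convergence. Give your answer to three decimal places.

1.827

p ≈ ln(‖r_5‖/‖r_4‖) / ln(‖r_4‖/‖r_3‖)
  = ln(1.7343×10⁻⁶/4.2387×10⁻⁴) / ln(4.2387×10⁻⁴/8.6025×10⁻³)
  = ln(0.00409158) / ln(0.0492729)
  = -5.498824 / -3.010381 ≈ 1.826621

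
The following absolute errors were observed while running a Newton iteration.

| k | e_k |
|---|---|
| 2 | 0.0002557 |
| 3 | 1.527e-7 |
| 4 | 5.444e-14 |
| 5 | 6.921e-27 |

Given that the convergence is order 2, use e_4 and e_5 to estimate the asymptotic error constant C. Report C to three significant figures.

2.34

C ≈ e_5 / e_4^2
  = 6.921e-27 / (5.444e-14)^2
  = 6.921e-27 / 2.96371e-27 ≈ 2.3352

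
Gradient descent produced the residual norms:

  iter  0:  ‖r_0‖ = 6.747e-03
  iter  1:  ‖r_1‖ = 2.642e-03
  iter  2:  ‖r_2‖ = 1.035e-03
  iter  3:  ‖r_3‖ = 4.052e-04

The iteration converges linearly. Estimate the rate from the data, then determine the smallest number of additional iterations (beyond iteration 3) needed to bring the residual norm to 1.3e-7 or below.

Rate ρ ≈ ‖r_3‖/‖r_2‖ = 4.052e-04/1.035e-03 = 0.3915.
After j more steps, ‖r_{3+j}‖ ≈ 4.052e-04·ρ^j; need ρ^j ≤ 1.3e-7/4.052e-04 = 0.000320829.
j ≥ ln(0.000320829)/ln(0.3915) = -8.0446/-0.93777 = 8.578.
So 9 more iterations are needed.

9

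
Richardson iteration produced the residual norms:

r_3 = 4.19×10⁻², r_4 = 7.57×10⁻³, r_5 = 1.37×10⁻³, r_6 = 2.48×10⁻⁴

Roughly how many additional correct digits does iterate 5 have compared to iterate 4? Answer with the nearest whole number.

Digits gained ≈ log₁₀(r_4/r_5) = log₁₀(7.57×10⁻³/1.37×10⁻³) = log₁₀(5.52555) ≈ 0.742.

1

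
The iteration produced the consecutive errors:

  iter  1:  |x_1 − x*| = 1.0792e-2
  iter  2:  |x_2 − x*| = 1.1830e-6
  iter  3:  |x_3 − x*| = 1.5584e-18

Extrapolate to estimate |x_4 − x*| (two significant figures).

First estimate the order: p ≈ ln(|x_3 − x*|/|x_2 − x*|) / ln(|x_2 − x*|/|x_1 − x*|) = ln(1.5584e-18/1.1830e-6)/ln(1.1830e-6/1.0792e-2) = ln(1.31733e-12)/ln(0.000109618) ≈ 3.0000.
Then |x_4 − x*| ≈ |x_3 − x*|·(|x_3 − x*|/|x_2 − x*|)^p = 1.5584e-18·(1.31733e-12)^3.0000 = 1.5584e-18·2.28604e-36 ≈ 3.563e-54.

3.6e-54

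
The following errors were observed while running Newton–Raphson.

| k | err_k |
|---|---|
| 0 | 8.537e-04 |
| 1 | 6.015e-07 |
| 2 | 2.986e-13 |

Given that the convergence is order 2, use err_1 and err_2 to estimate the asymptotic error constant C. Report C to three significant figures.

0.825

C ≈ err_2 / err_1^2
  = 2.986e-13 / (6.015e-07)^2
  = 2.986e-13 / 3.61802e-13 ≈ 0.82531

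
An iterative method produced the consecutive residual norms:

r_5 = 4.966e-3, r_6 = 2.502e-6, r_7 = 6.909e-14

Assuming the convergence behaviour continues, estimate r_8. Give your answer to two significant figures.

First estimate the order: p ≈ ln(r_7/r_6) / ln(r_6/r_5) = ln(6.909e-14/2.502e-6)/ln(2.502e-6/4.966e-3) = ln(2.76139e-08)/ln(0.000503826) ≈ 2.2922.
Then r_8 ≈ r_7·(r_7/r_6)^p = 6.909e-14·(2.76139e-08)^2.2922 = 6.909e-14·4.71577e-18 ≈ 3.258e-31.

3.3e-31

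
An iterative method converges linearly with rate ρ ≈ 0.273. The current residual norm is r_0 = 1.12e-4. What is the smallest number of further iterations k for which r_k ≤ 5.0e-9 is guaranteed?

After k steps, r_k ≈ 1.12e-4·0.273^k.
Need 0.273^k ≤ 5.0e-9/1.12e-4 = 4.46429e-05.
k ≥ ln(4.46429e-05)/ln(0.273) = -10.0168/-1.29828 = 7.715.
Smallest integer k = 8.

8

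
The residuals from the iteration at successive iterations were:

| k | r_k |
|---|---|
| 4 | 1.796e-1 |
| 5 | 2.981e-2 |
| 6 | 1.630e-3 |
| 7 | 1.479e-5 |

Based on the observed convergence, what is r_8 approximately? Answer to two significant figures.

7.3e-9

First estimate the order: p ≈ ln(r_7/r_6) / ln(r_6/r_5) = ln(1.479e-5/1.630e-3)/ln(1.630e-3/2.981e-2) = ln(0.00907362)/ln(0.0546796) ≈ 1.6180.
Then r_8 ≈ r_7·(r_7/r_6)^p = 1.479e-5·(0.00907362)^1.6180 = 1.479e-5·0.000496237 ≈ 7.339e-09.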